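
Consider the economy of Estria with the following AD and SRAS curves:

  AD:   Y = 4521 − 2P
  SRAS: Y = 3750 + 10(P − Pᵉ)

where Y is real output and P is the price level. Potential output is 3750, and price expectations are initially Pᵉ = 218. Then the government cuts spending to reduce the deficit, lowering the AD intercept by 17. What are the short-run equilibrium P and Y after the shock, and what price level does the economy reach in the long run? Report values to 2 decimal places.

AD shifts left: new AD is Y = 4504 − 2P. With Pᵉ = 218, SRAS is Y = 1570 + 10P.
Short run: 4504 − 2P = 1570 + 10P gives 2934 = 12P, so P = 244.50 and Y = 4504 − 2P = 4015.00.
Y = 4015.00 is above potential 3750; expectations adjust and SRAS shifts left until Y = 3750.
Long run: on the new AD curve, 3750 = 4504 − 2P gives P = 377.00.

Short run: P = 244.50, Y = 4015.00. Long run: P = 377.00.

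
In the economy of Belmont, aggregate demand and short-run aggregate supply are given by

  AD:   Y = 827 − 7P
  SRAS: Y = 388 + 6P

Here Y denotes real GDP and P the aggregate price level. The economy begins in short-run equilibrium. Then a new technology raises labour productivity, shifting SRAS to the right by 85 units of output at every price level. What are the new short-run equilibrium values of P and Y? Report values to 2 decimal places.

P = 27.23, Y = 636.38

This is a positive supply shock: SRAS shifts right.
New SRAS: Y = 473 + 6P.
Set AD = SRAS: 827 − 7P = 473 + 6P, so 354 = 13P and P = 27.23.
Substituting into AD, Y = 636.38.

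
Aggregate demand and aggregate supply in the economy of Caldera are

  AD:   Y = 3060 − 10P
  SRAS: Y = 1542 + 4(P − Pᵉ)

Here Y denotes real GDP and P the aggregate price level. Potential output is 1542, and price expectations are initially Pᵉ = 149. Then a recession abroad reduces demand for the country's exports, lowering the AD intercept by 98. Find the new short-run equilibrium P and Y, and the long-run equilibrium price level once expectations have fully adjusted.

Short run: P = 144, Y = 1522. Long run: P = 142.

AD shifts left: new AD is Y = 2962 − 10P. With Pᵉ = 149, SRAS is Y = 946 + 4P.
Short run: 2962 − 10P = 946 + 4P gives 2016 = 14P, so P = 144 and Y = 2962 − 10·144 = 1522.
Y = 1522 is below potential 1542; expectations adjust and SRAS shifts right until Y = 1542.
Long run: on the new AD curve, 1542 = 2962 − 10P gives P = 142.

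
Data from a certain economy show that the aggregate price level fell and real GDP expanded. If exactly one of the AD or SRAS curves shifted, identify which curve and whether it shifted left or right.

SRAS shifted right

P fell and Y rose. An AD shift moves P and Y in the same direction; an SRAS shift moves them in opposite directions.
Here P and Y moved in opposite directions, so the SRAS curve shifted.
Since Y rose, SRAS shifted right.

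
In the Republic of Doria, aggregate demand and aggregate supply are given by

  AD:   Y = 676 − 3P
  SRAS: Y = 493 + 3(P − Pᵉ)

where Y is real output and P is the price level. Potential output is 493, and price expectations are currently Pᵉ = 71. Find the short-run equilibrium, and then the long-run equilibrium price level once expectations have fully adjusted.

Short run: P = 66, Y = 478. Long run: P = 61.

Short run: with Pᵉ = 71, SRAS is Y = 280 + 3P. Setting AD = SRAS gives 396 = 6P, so P = 66 and Y = 676 − 3·66 = 478.
Output 478 is below potential 493, so over time expected prices fall and SRAS shifts right until Y returns to 493.
Long run: Y = 493 on the AD curve gives 493 = 676 − 3P, so P = 61.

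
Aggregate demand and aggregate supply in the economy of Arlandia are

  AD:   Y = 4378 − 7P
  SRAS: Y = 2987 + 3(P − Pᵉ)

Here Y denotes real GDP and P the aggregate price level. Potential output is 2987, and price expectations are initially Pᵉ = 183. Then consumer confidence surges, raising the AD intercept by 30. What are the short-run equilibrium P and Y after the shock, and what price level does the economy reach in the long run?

Short run: P = 197, Y = 3029. Long run: P = 203.

AD shifts right: new AD is Y = 4408 − 7P. With Pᵉ = 183, SRAS is Y = 2438 + 3P.
Short run: 4408 − 7P = 2438 + 3P gives 1970 = 10P, so P = 197 and Y = 4408 − 7·197 = 3029.
Y = 3029 is above potential 2987; expectations adjust and SRAS shifts left until Y = 2987.
Long run: on the new AD curve, 2987 = 4408 − 7P gives P = 203.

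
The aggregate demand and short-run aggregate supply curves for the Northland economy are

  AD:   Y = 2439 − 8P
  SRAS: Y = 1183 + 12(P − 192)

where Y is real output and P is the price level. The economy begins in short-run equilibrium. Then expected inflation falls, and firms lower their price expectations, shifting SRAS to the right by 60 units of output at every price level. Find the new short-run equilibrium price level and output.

P = 175, Y = 1039

This is a positive supply shock: SRAS shifts right.
New SRAS: Y = 12P − 1061.
Set AD = SRAS: 2439 − 8P = 12P − 1061, so 3500 = 20P and P = 175.
Y = 2439 − 8·175 = 1039.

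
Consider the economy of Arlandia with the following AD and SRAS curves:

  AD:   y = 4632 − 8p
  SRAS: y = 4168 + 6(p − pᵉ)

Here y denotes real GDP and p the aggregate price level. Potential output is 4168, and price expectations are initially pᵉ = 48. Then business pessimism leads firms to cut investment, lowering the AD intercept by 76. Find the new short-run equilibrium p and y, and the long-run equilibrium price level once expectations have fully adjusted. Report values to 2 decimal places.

Short run: p = 48.29, y = 4169.71. Long run: p = 48.50.

AD shifts left: new AD is y = 4556 − 8p. With pᵉ = 48, SRAS is y = 3880 + 6p.
Short run: 4556 − 8p = 3880 + 6p gives 676 = 14p, so p = 48.29 and y = 4556 − 8p = 4169.71.
y = 4169.71 is above potential 4168; expectations adjust and SRAS shifts left until y = 4168.
Long run: on the new AD curve, 4168 = 4556 − 8p gives p = 48.50.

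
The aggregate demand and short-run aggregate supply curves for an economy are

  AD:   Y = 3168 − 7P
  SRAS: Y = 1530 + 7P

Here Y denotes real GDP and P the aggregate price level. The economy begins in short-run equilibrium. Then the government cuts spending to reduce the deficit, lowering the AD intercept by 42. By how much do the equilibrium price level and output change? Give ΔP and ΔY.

This is a negative demand shock: AD shifts left.
New AD: Y = 3126 − 7P.
Set AD = SRAS: 3126 − 7P = 1530 + 7P, so 1596 = 14P and P = 114.
Y = 3126 − 7·114 = 2328.
Initially P = 117, Y = 2349, so ΔP = -3 and ΔY = -21.

ΔP = -3, ΔY = -21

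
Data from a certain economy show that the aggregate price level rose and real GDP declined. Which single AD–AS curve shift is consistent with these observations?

SRAS shifted left

P rose and Y fell. An AD shift moves P and Y in the same direction; an SRAS shift moves them in opposite directions.
Here P and Y moved in opposite directions, so the SRAS curve shifted.
Since Y fell, SRAS shifted left.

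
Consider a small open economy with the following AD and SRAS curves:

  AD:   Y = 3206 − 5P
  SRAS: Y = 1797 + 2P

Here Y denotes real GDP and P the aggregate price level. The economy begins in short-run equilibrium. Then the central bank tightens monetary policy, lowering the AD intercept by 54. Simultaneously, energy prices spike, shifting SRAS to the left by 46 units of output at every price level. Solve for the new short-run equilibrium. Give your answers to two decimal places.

P = 200.14, Y = 2151.29

After both shocks: AD is Y = 3152 − 5P and SRAS is Y = 1751 + 2P.
Setting them equal: 1401 = 7P, so P = 200.14.
Substituting into AD, Y = 2151.29.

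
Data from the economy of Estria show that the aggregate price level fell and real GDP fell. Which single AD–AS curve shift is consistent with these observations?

P fell and Y fell. An AD shift moves P and Y in the same direction; an SRAS shift moves them in opposite directions.
Here P and Y moved in the same direction, so the AD curve shifted.
Since Y fell, AD shifted left.

AD shifted left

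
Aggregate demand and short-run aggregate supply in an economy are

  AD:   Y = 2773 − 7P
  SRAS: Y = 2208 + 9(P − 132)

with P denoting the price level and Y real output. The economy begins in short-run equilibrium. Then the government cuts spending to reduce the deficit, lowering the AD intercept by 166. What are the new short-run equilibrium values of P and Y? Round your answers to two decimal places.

This is a negative demand shock: AD shifts left.
New AD: Y = 2607 − 7P.
SRAS can be written Y = 1020 + 9P.
Set AD = SRAS: 2607 − 7P = 1020 + 9P, so 1587 = 16P and P = 99.19.
Substituting into AD, Y = 1912.69.

P = 99.19, Y = 1912.69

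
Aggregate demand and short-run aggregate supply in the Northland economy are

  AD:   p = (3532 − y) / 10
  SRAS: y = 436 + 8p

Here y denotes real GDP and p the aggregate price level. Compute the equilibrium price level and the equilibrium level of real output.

Rearrange AD to y = 3532 − 10p.
Set AD = SRAS: 3532 − 10p = 436 + 8p, so 3096 = 18p and p = 172.
Then y = 3532 − 10·172 = 1812.

p = 172, y = 1812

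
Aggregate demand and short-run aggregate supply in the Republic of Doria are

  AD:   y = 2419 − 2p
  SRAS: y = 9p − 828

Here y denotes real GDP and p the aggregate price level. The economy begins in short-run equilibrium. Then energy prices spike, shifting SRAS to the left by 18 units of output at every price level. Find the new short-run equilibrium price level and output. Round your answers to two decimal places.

p = 296.82, y = 1825.36

This is a negative supply shock: SRAS shifts left.
New SRAS: y = 9p − 846.
Set AD = SRAS: 2419 − 2p = 9p − 846, so 3265 = 11p and p = 296.82.
Substituting into AD, y = 1825.36.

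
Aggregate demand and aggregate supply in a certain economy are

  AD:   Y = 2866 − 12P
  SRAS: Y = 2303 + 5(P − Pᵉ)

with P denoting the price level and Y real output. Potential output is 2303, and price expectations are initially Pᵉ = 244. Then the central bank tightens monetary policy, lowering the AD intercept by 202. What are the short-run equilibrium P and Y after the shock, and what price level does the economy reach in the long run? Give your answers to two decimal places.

Short run: P = 93.00, Y = 1548.00. Long run: P = 30.08.

AD shifts left: new AD is Y = 2664 − 12P. With Pᵉ = 244, SRAS is Y = 1083 + 5P.
Short run: 2664 − 12P = 1083 + 5P gives 1581 = 17P, so P = 93.00 and Y = 2664 − 12P = 1548.00.
Y = 1548.00 is below potential 2303; expectations adjust and SRAS shifts right until Y = 2303.
Long run: on the new AD curve, 2303 = 2664 − 12P gives P = 30.08.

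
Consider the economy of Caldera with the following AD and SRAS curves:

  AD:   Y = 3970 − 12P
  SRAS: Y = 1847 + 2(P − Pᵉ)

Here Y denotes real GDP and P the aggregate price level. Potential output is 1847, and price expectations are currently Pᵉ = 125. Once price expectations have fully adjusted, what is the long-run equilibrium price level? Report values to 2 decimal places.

Short run: with Pᵉ = 125, SRAS is Y = 1597 + 2P. Setting AD = SRAS gives 2373 = 14P, so P = 169.50 and Y = 3970 − 12P = 1936.00.
Output 1936.00 is above potential 1847, so over time expected prices rise and SRAS shifts left until Y returns to 1847.
Long run: Y = 1847 on the AD curve gives 1847 = 3970 − 12P, so P = 176.92.

Long-run P = 176.92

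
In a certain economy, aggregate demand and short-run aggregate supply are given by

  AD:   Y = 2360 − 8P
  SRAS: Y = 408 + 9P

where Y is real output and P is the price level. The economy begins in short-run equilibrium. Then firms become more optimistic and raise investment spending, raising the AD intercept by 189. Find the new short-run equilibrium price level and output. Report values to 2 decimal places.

P = 125.94, Y = 1541.47

This is a positive demand shock: AD shifts right.
New AD: Y = 2549 − 8P.
Set AD = SRAS: 2549 − 8P = 408 + 9P, so 2141 = 17P and P = 125.94.
Substituting into AD, Y = 1541.47.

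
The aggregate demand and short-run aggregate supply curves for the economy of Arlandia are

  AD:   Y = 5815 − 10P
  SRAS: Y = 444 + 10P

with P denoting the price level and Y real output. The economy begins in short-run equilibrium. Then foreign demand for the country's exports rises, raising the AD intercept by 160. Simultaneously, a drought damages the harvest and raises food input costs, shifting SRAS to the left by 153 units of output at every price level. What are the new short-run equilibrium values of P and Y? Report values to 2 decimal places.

After both shocks: AD is Y = 5975 − 10P and SRAS is Y = 291 + 10P.
Setting them equal: 5684 = 20P, so P = 284.20.
Substituting into AD, Y = 3133.00.

P = 284.20, Y = 3133.00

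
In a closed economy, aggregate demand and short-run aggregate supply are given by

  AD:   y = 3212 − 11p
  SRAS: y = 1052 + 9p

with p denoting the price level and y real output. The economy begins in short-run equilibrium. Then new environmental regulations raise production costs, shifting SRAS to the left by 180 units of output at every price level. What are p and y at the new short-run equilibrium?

This is a negative supply shock: SRAS shifts left.
New SRAS: y = 872 + 9p.
Set AD = SRAS: 3212 − 11p = 872 + 9p, so 2340 = 20p and p = 117.
y = 3212 − 11·117 = 1925.

p = 117, y = 1925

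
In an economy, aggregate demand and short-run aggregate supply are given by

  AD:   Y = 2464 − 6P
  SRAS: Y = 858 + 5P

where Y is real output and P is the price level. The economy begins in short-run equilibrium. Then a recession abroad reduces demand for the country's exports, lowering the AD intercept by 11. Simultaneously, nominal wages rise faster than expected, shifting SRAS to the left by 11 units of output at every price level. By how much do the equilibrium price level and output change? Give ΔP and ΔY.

After both shocks: AD is Y = 2453 − 6P and SRAS is Y = 847 + 5P.
Setting them equal: 1606 = 11P, so P = 146.
Y = 2453 − 6·146 = 1577.
Initially P = 146, Y = 1588, so ΔP = +0 and ΔY = -11.

ΔP = +0, ΔY = -11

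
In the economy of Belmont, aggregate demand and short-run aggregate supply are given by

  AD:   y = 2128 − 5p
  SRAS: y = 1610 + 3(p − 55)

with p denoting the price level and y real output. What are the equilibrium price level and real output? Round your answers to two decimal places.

p = 85.38, y = 1701.13

Write SRAS as y = 1610 + 3p − 165 = 1445 + 3p.
Set AD = SRAS: 2128 − 5p = 1445 + 3p, so 683 = 8p and p = 85.38.
Substituting into AD, y = 2128 − 5p = 1701.13.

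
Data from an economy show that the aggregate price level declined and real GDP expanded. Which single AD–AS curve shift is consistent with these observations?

P fell and Y rose. An AD shift moves P and Y in the same direction; an SRAS shift moves them in opposite directions.
Here P and Y moved in opposite directions, so the SRAS curve shifted.
Since Y rose, SRAS shifted right.

SRAS shifted right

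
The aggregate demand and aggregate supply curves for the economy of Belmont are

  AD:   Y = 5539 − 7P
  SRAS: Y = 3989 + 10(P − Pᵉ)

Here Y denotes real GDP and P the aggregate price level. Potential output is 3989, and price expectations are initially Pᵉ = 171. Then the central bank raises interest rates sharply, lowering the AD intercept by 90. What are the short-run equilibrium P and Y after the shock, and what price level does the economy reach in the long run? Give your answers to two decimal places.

AD shifts left: new AD is Y = 5449 − 7P. With Pᵉ = 171, SRAS is Y = 2279 + 10P.
Short run: 5449 − 7P = 2279 + 10P gives 3170 = 17P, so P = 186.47 and Y = 5449 − 7P = 4143.71.
Y = 4143.71 is above potential 3989; expectations adjust and SRAS shifts left until Y = 3989.
Long run: on the new AD curve, 3989 = 5449 − 7P gives P = 208.57.

Short run: P = 186.47, Y = 4143.71. Long run: P = 208.57.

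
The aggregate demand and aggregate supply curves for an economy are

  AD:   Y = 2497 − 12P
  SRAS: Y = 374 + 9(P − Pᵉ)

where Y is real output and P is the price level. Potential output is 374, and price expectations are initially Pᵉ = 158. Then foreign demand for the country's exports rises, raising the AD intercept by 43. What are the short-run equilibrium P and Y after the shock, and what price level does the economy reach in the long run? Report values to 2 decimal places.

Short run: P = 170.86, Y = 489.71. Long run: P = 180.50.

AD shifts right: new AD is Y = 2540 − 12P. With Pᵉ = 158, SRAS is Y = 9P − 1048.
Short run: 2540 − 12P = 9P − 1048 gives 3588 = 21P, so P = 170.86 and Y = 2540 − 12P = 489.71.
Y = 489.71 is above potential 374; expectations adjust and SRAS shifts left until Y = 374.
Long run: on the new AD curve, 374 = 2540 − 12P gives P = 180.50.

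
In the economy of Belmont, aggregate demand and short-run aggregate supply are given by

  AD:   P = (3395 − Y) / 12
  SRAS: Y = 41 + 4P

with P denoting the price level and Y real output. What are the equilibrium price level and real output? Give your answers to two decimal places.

Rearrange AD to Y = 3395 − 12P.
Set AD = SRAS: 3395 − 12P = 41 + 4P, so 3354 = 16P and P = 209.63.
Substituting into AD, Y = 3395 − 12P = 879.50.

P = 209.63, Y = 879.50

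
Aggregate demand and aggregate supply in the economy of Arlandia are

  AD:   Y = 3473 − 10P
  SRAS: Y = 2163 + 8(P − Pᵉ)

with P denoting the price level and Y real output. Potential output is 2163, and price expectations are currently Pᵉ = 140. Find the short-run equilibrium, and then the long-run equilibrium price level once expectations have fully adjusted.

Short run: with Pᵉ = 140, SRAS is Y = 1043 + 8P. Setting AD = SRAS gives 2430 = 18P, so P = 135 and Y = 3473 − 10·135 = 2123.
Output 2123 is below potential 2163, so over time expected prices fall and SRAS shifts right until Y returns to 2163.
Long run: Y = 2163 on the AD curve gives 2163 = 3473 − 10P, so P = 131.

Short run: P = 135, Y = 2123. Long run: P = 131.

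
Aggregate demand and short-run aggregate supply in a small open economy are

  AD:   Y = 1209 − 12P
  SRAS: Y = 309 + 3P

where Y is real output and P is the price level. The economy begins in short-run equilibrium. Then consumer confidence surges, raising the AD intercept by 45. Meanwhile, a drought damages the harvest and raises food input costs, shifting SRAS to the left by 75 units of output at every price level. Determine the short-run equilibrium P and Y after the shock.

P = 68, Y = 438

After both shocks: AD is Y = 1254 − 12P and SRAS is Y = 234 + 3P.
Setting them equal: 1020 = 15P, so P = 68.
Y = 1254 − 12·68 = 438.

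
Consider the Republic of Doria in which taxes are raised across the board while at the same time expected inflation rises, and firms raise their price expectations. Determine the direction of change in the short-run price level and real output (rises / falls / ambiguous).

Price level: ambiguous; output: falls

The first event is a negative demand shock: AD shifts left, which by itself pushes P down and Y down.
The second is an adverse supply shock: SRAS shifts left, which by itself pushes P up and Y down.
The two shocks push P in opposite directions, so the effect on P is ambiguous. Both shocks push Y down, so Y falls.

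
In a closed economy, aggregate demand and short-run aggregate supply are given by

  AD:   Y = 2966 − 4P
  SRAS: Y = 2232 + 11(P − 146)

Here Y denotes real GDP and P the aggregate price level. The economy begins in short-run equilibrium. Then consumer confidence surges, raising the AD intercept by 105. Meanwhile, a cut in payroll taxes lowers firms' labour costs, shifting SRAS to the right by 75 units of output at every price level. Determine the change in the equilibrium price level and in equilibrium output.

After both shocks: AD is Y = 3071 − 4P and SRAS is Y = 701 + 11P.
Setting them equal: 2370 = 15P, so P = 158.
Y = 3071 − 4·158 = 2439.
Initially P = 156, Y = 2342, so ΔP = +2 and ΔY = +97.

ΔP = +2, ΔY = +97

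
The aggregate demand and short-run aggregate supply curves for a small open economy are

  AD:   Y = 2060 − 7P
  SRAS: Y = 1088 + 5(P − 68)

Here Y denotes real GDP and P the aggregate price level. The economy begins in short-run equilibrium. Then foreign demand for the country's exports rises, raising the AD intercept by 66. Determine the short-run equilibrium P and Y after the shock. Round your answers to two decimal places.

P = 114.83, Y = 1322.17

This is a positive demand shock: AD shifts right.
New AD: Y = 2126 − 7P.
SRAS can be written Y = 748 + 5P.
Set AD = SRAS: 2126 − 7P = 748 + 5P, so 1378 = 12P and P = 114.83.
Substituting into AD, Y = 1322.17.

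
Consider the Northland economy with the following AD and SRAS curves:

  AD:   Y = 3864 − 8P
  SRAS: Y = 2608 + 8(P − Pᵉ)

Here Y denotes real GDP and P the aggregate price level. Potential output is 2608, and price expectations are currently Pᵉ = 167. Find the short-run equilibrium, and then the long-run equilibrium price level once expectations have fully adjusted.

Short run: with Pᵉ = 167, SRAS is Y = 1272 + 8P. Setting AD = SRAS gives 2592 = 16P, so P = 162 and Y = 3864 − 8·162 = 2568.
Output 2568 is below potential 2608, so over time expected prices fall and SRAS shifts right until Y returns to 2608.
Long run: Y = 2608 on the AD curve gives 2608 = 3864 − 8P, so P = 157.

Short run: P = 162, Y = 2568. Long run: P = 157.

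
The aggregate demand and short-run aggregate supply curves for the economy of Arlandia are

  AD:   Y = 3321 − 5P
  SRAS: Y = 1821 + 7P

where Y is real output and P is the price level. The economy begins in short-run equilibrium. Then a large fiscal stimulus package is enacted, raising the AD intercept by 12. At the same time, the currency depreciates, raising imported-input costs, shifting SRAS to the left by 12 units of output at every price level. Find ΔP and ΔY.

ΔP = +2, ΔY = +2

After both shocks: AD is Y = 3333 − 5P and SRAS is Y = 1809 + 7P.
Setting them equal: 1524 = 12P, so P = 127.
Y = 3333 − 5·127 = 2698.
Initially P = 125, Y = 2696, so ΔP = +2 and ΔY = +2.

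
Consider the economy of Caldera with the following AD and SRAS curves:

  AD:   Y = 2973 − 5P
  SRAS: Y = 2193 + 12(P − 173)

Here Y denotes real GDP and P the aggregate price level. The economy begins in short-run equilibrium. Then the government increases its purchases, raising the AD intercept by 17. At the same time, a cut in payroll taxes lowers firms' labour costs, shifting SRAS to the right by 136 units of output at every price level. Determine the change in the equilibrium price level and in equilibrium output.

After both shocks: AD is Y = 2990 − 5P and SRAS is Y = 253 + 12P.
Setting them equal: 2737 = 17P, so P = 161.
Y = 2990 − 5·161 = 2185.
Initially P = 168, Y = 2133, so ΔP = -7 and ΔY = +52.

ΔP = -7, ΔY = +52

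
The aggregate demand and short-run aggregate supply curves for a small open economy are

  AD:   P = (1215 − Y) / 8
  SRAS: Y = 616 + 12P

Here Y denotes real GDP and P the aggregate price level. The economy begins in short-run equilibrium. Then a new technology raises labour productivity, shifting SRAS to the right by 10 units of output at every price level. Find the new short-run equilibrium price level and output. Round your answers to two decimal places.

P = 29.45, Y = 979.40

This is a positive supply shock: SRAS shifts right.
New SRAS: Y = 626 + 12P.
Set AD = SRAS: 1215 − 8P = 626 + 12P, so 589 = 20P and P = 29.45.
Substituting into AD, Y = 979.40.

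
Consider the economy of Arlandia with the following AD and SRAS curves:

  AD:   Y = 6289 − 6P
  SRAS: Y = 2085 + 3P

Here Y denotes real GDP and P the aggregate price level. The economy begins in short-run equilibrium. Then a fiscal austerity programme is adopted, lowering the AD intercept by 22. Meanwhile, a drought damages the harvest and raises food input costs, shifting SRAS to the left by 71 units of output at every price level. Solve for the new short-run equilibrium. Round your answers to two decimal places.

After both shocks: AD is Y = 6267 − 6P and SRAS is Y = 2014 + 3P.
Setting them equal: 4253 = 9P, so P = 472.56.
Substituting into AD, Y = 3431.67.

P = 472.56, Y = 3431.67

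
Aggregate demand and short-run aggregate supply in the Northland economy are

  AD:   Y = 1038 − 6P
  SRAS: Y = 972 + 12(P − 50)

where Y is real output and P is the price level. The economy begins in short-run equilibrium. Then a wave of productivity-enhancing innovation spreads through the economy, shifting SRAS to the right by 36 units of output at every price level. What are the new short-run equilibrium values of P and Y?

This is a positive supply shock: SRAS shifts right.
New SRAS: Y = 408 + 12P.
Set AD = SRAS: 1038 − 6P = 408 + 12P, so 630 = 18P and P = 35.
Y = 1038 − 6·35 = 828.

P = 35, Y = 828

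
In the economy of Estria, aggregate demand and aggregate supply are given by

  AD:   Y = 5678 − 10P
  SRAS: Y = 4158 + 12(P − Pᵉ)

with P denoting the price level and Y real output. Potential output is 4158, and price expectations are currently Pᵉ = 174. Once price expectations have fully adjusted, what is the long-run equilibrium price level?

Short run: with Pᵉ = 174, SRAS is Y = 2070 + 12P. Setting AD = SRAS gives 3608 = 22P, so P = 164 and Y = 5678 − 10·164 = 4038.
Output 4038 is below potential 4158, so over time expected prices fall and SRAS shifts right until Y returns to 4158.
Long run: Y = 4158 on the AD curve gives 4158 = 5678 − 10P, so P = 152.

Long-run P = 152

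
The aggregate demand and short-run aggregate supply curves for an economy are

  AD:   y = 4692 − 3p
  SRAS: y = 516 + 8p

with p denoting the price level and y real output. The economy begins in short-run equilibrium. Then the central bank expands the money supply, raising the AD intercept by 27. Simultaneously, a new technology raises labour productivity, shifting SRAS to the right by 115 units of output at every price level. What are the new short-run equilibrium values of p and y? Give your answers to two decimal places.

p = 371.64, y = 3604.09

After both shocks: AD is y = 4719 − 3p and SRAS is y = 631 + 8p.
Setting them equal: 4088 = 11p, so p = 371.64.
Substituting into AD, y = 3604.09.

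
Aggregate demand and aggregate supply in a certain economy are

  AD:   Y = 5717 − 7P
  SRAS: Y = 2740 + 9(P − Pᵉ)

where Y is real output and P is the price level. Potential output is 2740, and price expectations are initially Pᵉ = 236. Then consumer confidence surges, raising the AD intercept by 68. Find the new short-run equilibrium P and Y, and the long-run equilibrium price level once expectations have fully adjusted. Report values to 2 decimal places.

Short run: P = 323.06, Y = 3523.56. Long run: P = 435.00.

AD shifts right: new AD is Y = 5785 − 7P. With Pᵉ = 236, SRAS is Y = 616 + 9P.
Short run: 5785 − 7P = 616 + 9P gives 5169 = 16P, so P = 323.06 and Y = 5785 − 7P = 3523.56.
Y = 3523.56 is above potential 2740; expectations adjust and SRAS shifts left until Y = 2740.
Long run: on the new AD curve, 2740 = 5785 − 7P gives P = 435.00.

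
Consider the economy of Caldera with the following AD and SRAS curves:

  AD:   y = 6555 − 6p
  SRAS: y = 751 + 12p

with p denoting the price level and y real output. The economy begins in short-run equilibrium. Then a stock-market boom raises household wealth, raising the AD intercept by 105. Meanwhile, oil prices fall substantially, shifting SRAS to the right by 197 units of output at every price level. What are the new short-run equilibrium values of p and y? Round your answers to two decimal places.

p = 317.33, y = 4756.00

After both shocks: AD is y = 6660 − 6p and SRAS is y = 948 + 12p.
Setting them equal: 5712 = 18p, so p = 317.33.
Substituting into AD, y = 4756.00.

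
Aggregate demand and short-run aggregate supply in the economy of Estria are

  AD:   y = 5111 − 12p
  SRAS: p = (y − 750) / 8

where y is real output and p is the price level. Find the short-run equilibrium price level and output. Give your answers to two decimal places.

p = 218.05, y = 2494.40

Rearrange SRAS to y = 750 + 8p.
Set AD = SRAS: 5111 − 12p = 750 + 8p, so 4361 = 20p and p = 218.05.
Substituting into AD, y = 5111 − 12p = 2494.40.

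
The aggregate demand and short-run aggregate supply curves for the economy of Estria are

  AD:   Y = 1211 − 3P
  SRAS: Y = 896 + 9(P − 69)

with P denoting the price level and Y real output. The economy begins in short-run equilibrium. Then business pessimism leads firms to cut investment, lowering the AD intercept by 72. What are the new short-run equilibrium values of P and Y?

P = 72, Y = 923

This is a negative demand shock: AD shifts left.
New AD: Y = 1139 − 3P.
SRAS can be written Y = 275 + 9P.
Set AD = SRAS: 1139 − 3P = 275 + 9P, so 864 = 12P and P = 72.
Y = 1139 − 3·72 = 923.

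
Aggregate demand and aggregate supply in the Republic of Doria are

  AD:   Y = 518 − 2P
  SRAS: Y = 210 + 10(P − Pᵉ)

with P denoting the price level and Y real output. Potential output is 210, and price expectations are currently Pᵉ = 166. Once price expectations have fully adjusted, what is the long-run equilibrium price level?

Short run: with Pᵉ = 166, SRAS is Y = 10P − 1450. Setting AD = SRAS gives 1968 = 12P, so P = 164 and Y = 518 − 2·164 = 190.
Output 190 is below potential 210, so over time expected prices fall and SRAS shifts right until Y returns to 210.
Long run: Y = 210 on the AD curve gives 210 = 518 − 2P, so P = 154.

Long-run P = 154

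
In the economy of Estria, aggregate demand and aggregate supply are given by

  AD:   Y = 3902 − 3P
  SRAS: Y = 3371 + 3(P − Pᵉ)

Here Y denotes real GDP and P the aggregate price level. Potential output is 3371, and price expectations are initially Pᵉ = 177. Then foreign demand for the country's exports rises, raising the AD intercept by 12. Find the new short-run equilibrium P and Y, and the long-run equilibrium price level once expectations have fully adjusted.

Short run: P = 179, Y = 3377. Long run: P = 181.

AD shifts right: new AD is Y = 3914 − 3P. With Pᵉ = 177, SRAS is Y = 2840 + 3P.
Short run: 3914 − 3P = 2840 + 3P gives 1074 = 6P, so P = 179 and Y = 3914 − 3·179 = 3377.
Y = 3377 is above potential 3371; expectations adjust and SRAS shifts left until Y = 3371.
Long run: on the new AD curve, 3371 = 3914 − 3P gives P = 181.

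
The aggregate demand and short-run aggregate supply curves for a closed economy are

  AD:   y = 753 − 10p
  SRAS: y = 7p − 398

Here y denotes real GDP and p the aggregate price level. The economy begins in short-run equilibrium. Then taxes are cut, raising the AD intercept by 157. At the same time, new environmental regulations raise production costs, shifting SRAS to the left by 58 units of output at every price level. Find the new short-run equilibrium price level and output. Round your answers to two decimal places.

After both shocks: AD is y = 910 − 10p and SRAS is y = 7p − 456.
Setting them equal: 1366 = 17p, so p = 80.35.
Substituting into AD, y = 106.47.

p = 80.35, y = 106.47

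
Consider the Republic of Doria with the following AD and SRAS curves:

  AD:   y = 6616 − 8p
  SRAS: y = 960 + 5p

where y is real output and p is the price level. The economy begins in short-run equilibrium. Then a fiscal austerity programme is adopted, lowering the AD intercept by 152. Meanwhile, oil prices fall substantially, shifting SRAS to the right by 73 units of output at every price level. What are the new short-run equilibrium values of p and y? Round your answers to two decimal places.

After both shocks: AD is y = 6464 − 8p and SRAS is y = 1033 + 5p.
Setting them equal: 5431 = 13p, so p = 417.77.
Substituting into AD, y = 3121.85.

p = 417.77, y = 3121.85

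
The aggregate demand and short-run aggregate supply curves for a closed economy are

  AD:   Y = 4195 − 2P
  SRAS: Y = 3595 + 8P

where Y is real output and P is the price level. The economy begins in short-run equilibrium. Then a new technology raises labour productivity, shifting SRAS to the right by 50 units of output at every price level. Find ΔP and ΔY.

This is a positive supply shock: SRAS shifts right.
New SRAS: Y = 3645 + 8P.
Set AD = SRAS: 4195 − 2P = 3645 + 8P, so 550 = 10P and P = 55.
Y = 4195 − 2·55 = 4085.
Initially P = 60, Y = 4075, so ΔP = -5 and ΔY = +10.

ΔP = -5, ΔY = +10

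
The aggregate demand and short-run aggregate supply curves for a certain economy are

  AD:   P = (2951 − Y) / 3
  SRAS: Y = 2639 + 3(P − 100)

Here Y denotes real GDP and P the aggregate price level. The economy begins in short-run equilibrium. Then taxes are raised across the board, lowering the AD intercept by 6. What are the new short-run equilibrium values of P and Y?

This is a negative demand shock: AD shifts left.
New AD: Y = 2945 − 3P.
SRAS can be written Y = 2339 + 3P.
Set AD = SRAS: 2945 − 3P = 2339 + 3P, so 606 = 6P and P = 101.
Y = 2945 − 3·101 = 2642.

P = 101, Y = 2642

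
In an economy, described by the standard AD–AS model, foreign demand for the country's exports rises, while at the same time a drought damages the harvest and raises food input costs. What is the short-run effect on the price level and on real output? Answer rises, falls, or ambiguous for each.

The first event is a positive demand shock: AD shifts right, which by itself pushes P up and Y up.
The second is an adverse supply shock: SRAS shifts left, which by itself pushes P up and Y down.
Both shocks push P up, so P rises. The two shocks push Y in opposite directions, so the effect on Y is ambiguous.

Price level: rises; output: ambiguous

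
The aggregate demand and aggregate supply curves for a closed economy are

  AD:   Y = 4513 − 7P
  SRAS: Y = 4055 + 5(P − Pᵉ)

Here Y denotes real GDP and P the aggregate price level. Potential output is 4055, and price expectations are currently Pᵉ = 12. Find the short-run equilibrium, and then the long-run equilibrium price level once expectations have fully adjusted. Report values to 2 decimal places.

Short run: with Pᵉ = 12, SRAS is Y = 3995 + 5P. Setting AD = SRAS gives 518 = 12P, so P = 43.17 and Y = 4513 − 7P = 4210.83.
Output 4210.83 is above potential 4055, so over time expected prices rise and SRAS shifts left until Y returns to 4055.
Long run: Y = 4055 on the AD curve gives 4055 = 4513 − 7P, so P = 65.43.

Short run: P = 43.17, Y = 4210.83. Long run: P = 65.43.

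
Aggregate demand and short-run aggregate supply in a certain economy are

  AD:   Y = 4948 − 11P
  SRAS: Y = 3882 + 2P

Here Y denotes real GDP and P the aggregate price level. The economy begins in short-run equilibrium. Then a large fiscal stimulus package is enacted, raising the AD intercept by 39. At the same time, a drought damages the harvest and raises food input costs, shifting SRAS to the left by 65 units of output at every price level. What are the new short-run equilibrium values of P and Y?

After both shocks: AD is Y = 4987 − 11P and SRAS is Y = 3817 + 2P.
Setting them equal: 1170 = 13P, so P = 90.
Y = 4987 − 11·90 = 3997.

P = 90, Y = 3997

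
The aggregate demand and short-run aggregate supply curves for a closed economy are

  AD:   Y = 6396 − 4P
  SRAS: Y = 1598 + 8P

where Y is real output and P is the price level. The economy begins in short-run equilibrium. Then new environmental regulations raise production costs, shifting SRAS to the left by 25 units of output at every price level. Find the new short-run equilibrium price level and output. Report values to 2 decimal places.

This is a negative supply shock: SRAS shifts left.
New SRAS: Y = 1573 + 8P.
Set AD = SRAS: 6396 − 4P = 1573 + 8P, so 4823 = 12P and P = 401.92.
Substituting into AD, Y = 4788.33.

P = 401.92, Y = 4788.33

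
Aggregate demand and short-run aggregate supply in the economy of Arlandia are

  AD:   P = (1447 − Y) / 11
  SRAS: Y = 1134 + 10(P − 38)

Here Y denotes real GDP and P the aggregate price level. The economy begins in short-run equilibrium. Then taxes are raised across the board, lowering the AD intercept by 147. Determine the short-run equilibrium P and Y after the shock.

P = 26, Y = 1014

This is a negative demand shock: AD shifts left.
New AD: Y = 1300 − 11P.
SRAS can be written Y = 754 + 10P.
Set AD = SRAS: 1300 − 11P = 754 + 10P, so 546 = 21P and P = 26.
Y = 1300 − 11·26 = 1014.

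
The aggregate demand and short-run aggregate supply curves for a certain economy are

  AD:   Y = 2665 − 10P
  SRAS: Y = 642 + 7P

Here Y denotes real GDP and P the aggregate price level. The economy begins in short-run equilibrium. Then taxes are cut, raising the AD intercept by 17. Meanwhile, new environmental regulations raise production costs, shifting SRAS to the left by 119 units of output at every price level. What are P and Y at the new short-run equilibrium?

After both shocks: AD is Y = 2682 − 10P and SRAS is Y = 523 + 7P.
Setting them equal: 2159 = 17P, so P = 127.
Y = 2682 − 10·127 = 1412.

P = 127, Y = 1412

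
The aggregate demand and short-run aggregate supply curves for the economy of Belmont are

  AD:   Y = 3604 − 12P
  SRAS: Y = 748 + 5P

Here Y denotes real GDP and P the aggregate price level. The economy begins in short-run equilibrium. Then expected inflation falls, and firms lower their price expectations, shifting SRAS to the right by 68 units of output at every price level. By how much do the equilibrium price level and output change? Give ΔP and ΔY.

This is a positive supply shock: SRAS shifts right.
New SRAS: Y = 816 + 5P.
Set AD = SRAS: 3604 − 12P = 816 + 5P, so 2788 = 17P and P = 164.
Y = 3604 − 12·164 = 1636.
Initially P = 168, Y = 1588, so ΔP = -4 and ΔY = +48.

ΔP = -4, ΔY = +48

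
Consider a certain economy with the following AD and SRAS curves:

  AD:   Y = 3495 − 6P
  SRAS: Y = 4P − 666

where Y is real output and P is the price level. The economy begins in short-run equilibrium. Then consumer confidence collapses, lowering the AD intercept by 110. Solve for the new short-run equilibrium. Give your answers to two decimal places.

P = 405.10, Y = 954.40

This is a negative demand shock: AD shifts left.
New AD: Y = 3385 − 6P.
Set AD = SRAS: 3385 − 6P = 4P − 666, so 4051 = 10P and P = 405.10.
Substituting into AD, Y = 954.40.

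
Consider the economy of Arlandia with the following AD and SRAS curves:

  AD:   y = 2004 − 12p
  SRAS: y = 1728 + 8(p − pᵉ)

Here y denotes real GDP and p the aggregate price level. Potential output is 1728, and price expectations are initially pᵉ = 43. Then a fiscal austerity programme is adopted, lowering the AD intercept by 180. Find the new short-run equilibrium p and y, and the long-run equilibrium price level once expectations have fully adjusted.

Short run: p = 22, y = 1560. Long run: p = 8.

AD shifts left: new AD is y = 1824 − 12p. With pᵉ = 43, SRAS is y = 1384 + 8p.
Short run: 1824 − 12p = 1384 + 8p gives 440 = 20p, so p = 22 and y = 1824 − 12·22 = 1560.
y = 1560 is below potential 1728; expectations adjust and SRAS shifts right until y = 1728.
Long run: on the new AD curve, 1728 = 1824 − 12p gives p = 8.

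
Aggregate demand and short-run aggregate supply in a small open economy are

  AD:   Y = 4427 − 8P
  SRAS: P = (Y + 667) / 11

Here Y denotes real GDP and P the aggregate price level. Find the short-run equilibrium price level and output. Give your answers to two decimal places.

P = 268.11, Y = 2282.16

Rearrange SRAS to Y = 11P − 667.
Set AD = SRAS: 4427 − 8P = 11P − 667, so 5094 = 19P and P = 268.11.
Substituting into AD, Y = 4427 − 8P = 2282.16.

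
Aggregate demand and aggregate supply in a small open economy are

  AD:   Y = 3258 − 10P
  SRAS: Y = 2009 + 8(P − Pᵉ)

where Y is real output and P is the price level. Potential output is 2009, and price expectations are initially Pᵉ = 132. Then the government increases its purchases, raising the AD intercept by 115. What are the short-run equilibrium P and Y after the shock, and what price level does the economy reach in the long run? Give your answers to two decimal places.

AD shifts right: new AD is Y = 3373 − 10P. With Pᵉ = 132, SRAS is Y = 953 + 8P.
Short run: 3373 − 10P = 953 + 8P gives 2420 = 18P, so P = 134.44 and Y = 3373 − 10P = 2028.56.
Y = 2028.56 is above potential 2009; expectations adjust and SRAS shifts left until Y = 2009.
Long run: on the new AD curve, 2009 = 3373 − 10P gives P = 136.40.

Short run: P = 134.44, Y = 2028.56. Long run: P = 136.40.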